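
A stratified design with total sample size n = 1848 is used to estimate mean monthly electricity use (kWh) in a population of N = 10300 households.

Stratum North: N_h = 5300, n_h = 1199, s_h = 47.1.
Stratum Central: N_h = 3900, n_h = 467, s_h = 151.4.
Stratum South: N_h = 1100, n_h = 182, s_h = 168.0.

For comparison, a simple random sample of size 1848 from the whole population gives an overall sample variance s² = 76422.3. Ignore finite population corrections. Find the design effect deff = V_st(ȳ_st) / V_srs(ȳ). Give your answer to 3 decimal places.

deff ≈ 0.225

V̂(ȳ_st) = Σ W_h² s_h²/n_h, with W_h = N_h/N and N = 10300:
  stratum North: (5300/10300)²·47.1²/1199 = 0.489892
  stratum Central: (3900/10300)²·151.4²/467 = 7.03703
  stratum South: (1100/10300)²·168.0²/182 = 1.76872
V_st = 9.29564
V_srs = s²/n = 76422.3/1848 = 41.3541
deff = V_st / V_srs = 9.29564/41.3541 = 0.2248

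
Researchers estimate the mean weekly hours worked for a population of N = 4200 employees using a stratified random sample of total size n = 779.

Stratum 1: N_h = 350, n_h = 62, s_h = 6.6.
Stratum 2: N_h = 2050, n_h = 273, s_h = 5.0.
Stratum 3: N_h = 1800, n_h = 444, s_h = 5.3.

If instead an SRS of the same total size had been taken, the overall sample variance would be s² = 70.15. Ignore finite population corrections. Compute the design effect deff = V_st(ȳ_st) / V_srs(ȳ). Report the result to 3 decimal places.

V̂(ȳ_st) = Σ W_h² s_h²/n_h, with W_h = N_h/N and N = 4200:
  stratum 1: (350/4200)²·6.6²/62 = 0.00487903
  stratum 2: (2050/4200)²·5.0²/273 = 0.0218166
  stratum 3: (1800/4200)²·5.3²/444 = 0.0116202
V_st = 0.0383158
V_srs = s²/n = 70.15/779 = 0.0900513
deff = V_st / V_srs = 0.0383158/0.0900513 = 0.4255

deff ≈ 0.425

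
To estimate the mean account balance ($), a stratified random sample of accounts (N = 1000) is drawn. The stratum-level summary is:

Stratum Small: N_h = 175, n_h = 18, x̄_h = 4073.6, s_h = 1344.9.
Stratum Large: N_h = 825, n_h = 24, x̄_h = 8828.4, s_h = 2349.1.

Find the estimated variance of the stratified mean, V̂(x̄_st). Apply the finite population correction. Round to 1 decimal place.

V̂(x̄_st) ≈ 154703.0

V̂(x̄_st) = Σ W_h² (1 − n_h/N_h) s_h²/n_h, with W_h = N_h/N and N = 1000:
  stratum Small: (175/1000)²·(1 − 18/175)·1344.9²/18 = 2760.87
  stratum Large: (825/1000)²·(1 − 24/825)·2349.1²/24 = 151942
V̂(x̄_st) = 154703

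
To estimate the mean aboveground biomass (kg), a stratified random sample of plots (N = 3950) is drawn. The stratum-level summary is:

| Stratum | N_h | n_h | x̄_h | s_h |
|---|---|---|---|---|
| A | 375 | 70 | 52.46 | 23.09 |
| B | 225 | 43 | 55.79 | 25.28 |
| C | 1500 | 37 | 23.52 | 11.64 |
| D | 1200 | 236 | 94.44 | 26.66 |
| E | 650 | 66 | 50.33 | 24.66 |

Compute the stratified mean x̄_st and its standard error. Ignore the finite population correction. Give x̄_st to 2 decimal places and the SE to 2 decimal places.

x̄_st = Σ W_h x̄_h = (375·52.46 + 225·55.79 + 1500·23.52 + 1200·94.44 + 650·50.33)/3950 = 54.06272
V̂(x̄_st) = Σ W_h² s_h²/n_h, with W_h = N_h/N and N = 3950:
  stratum A: (375/3950)²·23.09²/70 = 0.0686465
  stratum B: (225/3950)²·25.28²/43 = 0.0482233
  stratum C: (1500/3950)²·11.64²/37 = 0.528071
  stratum D: (1200/3950)²·26.66²/236 = 0.277956
  stratum E: (650/3950)²·24.66²/66 = 0.249502
V̂(x̄_st) = 1.1724
SE(x̄_st) = √1.1724 = 1.08277

x̄_st ≈ 54.06, SE ≈ 1.08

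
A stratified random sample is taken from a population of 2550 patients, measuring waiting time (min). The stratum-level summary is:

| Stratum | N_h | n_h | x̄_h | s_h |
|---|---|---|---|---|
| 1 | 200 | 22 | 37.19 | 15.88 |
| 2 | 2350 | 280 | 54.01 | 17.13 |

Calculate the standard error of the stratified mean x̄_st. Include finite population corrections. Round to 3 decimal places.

SE(x̄_st) ≈ 0.920

V̂(x̄_st) = Σ W_h² (1 − n_h/N_h) s_h²/n_h, with W_h = N_h/N and N = 2550:
  stratum 1: (200/2550)²·(1 − 22/200)·15.88²/22 = 0.0627549
  stratum 2: (2350/2550)²·(1 − 280/2350)·17.13²/280 = 0.783997
V̂(x̄_st) = 0.846752
SE(x̄_st) = √0.846752 = 0.920191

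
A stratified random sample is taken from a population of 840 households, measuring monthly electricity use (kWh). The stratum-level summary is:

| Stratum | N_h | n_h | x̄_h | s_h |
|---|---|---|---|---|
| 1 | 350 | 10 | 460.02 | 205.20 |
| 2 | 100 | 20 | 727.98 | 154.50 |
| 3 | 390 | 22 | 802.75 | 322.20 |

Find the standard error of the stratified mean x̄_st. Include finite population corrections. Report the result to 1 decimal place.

SE(x̄_st) ≈ 41.0

V̂(x̄_st) = Σ W_h² (1 − n_h/N_h) s_h²/n_h, with W_h = N_h/N and N = 840:
  stratum 1: (350/840)²·(1 − 10/350)·205.20²/10 = 710.139
  stratum 2: (100/840)²·(1 − 20/100)·154.50²/20 = 13.5319
  stratum 3: (390/840)²·(1 − 22/390)·322.20²/22 = 959.803
V̂(x̄_st) = 1683.47
SE(x̄_st) = √1683.47 = 41.0302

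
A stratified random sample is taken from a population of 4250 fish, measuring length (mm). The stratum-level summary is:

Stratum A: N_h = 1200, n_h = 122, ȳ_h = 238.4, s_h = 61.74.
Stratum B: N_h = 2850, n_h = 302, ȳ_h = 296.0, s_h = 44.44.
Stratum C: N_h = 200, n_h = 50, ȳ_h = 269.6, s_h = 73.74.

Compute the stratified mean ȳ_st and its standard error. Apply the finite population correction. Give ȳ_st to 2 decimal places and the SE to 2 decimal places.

ȳ_st = Σ W_h ȳ_h = (1200·238.4 + 2850·296.0 + 200·269.6)/4250 = 278.49412
V̂(ȳ_st) = Σ W_h² (1 − n_h/N_h) s_h²/n_h, with W_h = N_h/N and N = 4250:
  stratum A: (1200/4250)²·(1 − 122/1200)·61.74²/122 = 2.23767
  stratum B: (2850/4250)²·(1 − 302/2850)·44.44²/302 = 2.6291
  stratum C: (200/4250)²·(1 − 50/200)·73.74²/50 = 0.180626
V̂(ȳ_st) = 5.0474
SE(ȳ_st) = √5.0474 = 2.24664

ȳ_st ≈ 278.49, SE ≈ 2.25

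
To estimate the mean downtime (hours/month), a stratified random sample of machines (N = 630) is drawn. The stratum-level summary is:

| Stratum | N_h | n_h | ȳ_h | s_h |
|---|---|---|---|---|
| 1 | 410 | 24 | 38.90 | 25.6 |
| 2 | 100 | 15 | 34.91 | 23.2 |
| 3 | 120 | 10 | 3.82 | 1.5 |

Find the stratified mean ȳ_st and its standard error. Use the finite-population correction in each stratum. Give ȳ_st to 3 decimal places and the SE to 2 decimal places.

ȳ_st = Σ W_h ȳ_h = (410·38.90 + 100·34.91 + 120·3.82)/630 = 31.58476
V̂(ȳ_st) = Σ W_h² (1 − n_h/N_h) s_h²/n_h, with W_h = N_h/N and N = 630:
  stratum 1: (410/630)²·(1 − 24/410)·25.6²/24 = 10.8883
  stratum 2: (100/630)²·(1 − 15/100)·23.2²/15 = 0.768462
  stratum 3: (120/630)²·(1 − 10/120)·1.5²/10 = 0.00748299
V̂(ȳ_st) = 11.6642
SE(ȳ_st) = √11.6642 = 3.41529

ȳ_st ≈ 31.585, SE ≈ 3.42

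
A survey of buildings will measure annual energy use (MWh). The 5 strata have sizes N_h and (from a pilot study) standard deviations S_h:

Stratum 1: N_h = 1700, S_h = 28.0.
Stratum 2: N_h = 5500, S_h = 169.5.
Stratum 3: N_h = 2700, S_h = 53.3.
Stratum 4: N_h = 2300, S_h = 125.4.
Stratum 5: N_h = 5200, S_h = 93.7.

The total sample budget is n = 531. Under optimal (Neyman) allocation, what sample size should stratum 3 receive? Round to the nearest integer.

Neyman allocation: n_h = n · N_h S_h / Σ N_i S_i, with n = 531.
  stratum 1: N_h·S_h = 1700·28.0 = 47600.00
  stratum 2: N_h·S_h = 5500·169.5 = 932250.00
  stratum 3: N_h·S_h = 2700·53.3 = 143910.00
  stratum 4: N_h·S_h = 2300·125.4 = 288420.00
  stratum 5: N_h·S_h = 5200·93.7 = 487240.00
Σ N_h S_h = 1899420.00
n for stratum 3 = 531·143910.00/1899420.00 = 40.231 → 40

40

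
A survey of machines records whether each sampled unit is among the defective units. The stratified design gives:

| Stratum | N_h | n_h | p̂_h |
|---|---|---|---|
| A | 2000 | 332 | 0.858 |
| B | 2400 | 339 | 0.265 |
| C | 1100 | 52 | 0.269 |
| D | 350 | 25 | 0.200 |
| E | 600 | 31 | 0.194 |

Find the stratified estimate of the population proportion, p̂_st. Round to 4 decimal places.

p̂_st ≈ 0.4394

N = 6450; stratum weights W_h = N_h/N.
p̂_st = Σ W_h p̂_h = (2000·0.858 + 2400·0.265 + 1100·0.269 + 350·0.200 + 600·0.194)/6450 = 0.43943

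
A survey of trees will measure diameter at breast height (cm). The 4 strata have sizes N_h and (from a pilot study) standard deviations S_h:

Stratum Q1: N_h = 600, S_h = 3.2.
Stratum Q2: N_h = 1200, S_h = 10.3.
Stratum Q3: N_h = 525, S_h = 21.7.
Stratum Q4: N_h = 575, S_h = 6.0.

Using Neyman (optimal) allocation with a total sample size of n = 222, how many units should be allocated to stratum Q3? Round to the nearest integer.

87

Neyman allocation: n_h = n · N_h S_h / Σ N_i S_i, with n = 222.
  stratum Q1: N_h·S_h = 600·3.2 = 1920.00
  stratum Q2: N_h·S_h = 1200·10.3 = 12360.00
  stratum Q3: N_h·S_h = 525·21.7 = 11392.50
  stratum Q4: N_h·S_h = 575·6.0 = 3450.00
Σ N_h S_h = 29122.50
n for stratum Q3 = 222·11392.50/29122.50 = 86.845 → 87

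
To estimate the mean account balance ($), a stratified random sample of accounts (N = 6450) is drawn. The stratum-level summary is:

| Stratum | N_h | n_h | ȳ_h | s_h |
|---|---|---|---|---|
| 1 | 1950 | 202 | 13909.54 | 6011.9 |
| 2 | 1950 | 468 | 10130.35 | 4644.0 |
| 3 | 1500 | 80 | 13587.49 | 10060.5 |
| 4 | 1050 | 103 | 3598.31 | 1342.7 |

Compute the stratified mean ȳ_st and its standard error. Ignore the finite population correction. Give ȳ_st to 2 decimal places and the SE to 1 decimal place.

ȳ_st = Σ W_h ȳ_h = (1950·13909.54 + 1950·10130.35 + 1500·13587.49 + 1050·3598.31)/6450 = 11013.52651
V̂(ȳ_st) = Σ W_h² s_h²/n_h, with W_h = N_h/N and N = 6450:
  stratum 1: (1950/6450)²·6011.9²/202 = 16353.9
  stratum 2: (1950/6450)²·4644.0²/468 = 4212
  stratum 3: (1500/6450)²·10060.5²/80 = 68424.6
  stratum 4: (1050/6450)²·1342.7²/103 = 463.853
V̂(ȳ_st) = 89454.4
SE(ȳ_st) = √89454.4 = 299.089

ȳ_st ≈ 11013.53, SE ≈ 299.1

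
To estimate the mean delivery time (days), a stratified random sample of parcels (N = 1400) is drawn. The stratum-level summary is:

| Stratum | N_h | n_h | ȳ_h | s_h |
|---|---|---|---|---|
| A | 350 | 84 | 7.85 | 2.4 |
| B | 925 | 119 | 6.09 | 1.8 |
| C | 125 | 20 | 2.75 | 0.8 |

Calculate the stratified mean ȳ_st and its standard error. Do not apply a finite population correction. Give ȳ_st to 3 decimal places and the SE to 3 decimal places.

ȳ_st = Σ W_h ȳ_h = (350·7.85 + 925·6.09 + 125·2.75)/1400 = 6.23179
V̂(ȳ_st) = Σ W_h² s_h²/n_h, with W_h = N_h/N and N = 1400:
  stratum A: (350/1400)²·2.4²/84 = 0.00428571
  stratum B: (925/1400)²·1.8²/119 = 0.0118857
  stratum C: (125/1400)²·0.8²/20 = 0.000255102
V̂(ȳ_st) = 0.0164265
SE(ȳ_st) = √0.0164265 = 0.128166

ȳ_st ≈ 6.232, SE ≈ 0.128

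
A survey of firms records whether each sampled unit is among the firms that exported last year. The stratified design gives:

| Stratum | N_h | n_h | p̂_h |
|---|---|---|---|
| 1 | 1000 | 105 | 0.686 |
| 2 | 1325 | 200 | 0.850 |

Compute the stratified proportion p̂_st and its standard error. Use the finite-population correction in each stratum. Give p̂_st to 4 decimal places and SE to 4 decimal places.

N = 2325; stratum weights W_h = N_h/N.
p̂_st = Σ W_h p̂_h = (1000·0.686 + 1325·0.850)/2325 = 0.77946
V̂(p̂_st) = Σ W_h² (1 − n_h/N_h) p̂_h(1−p̂_h)/(n_h−1):
  stratum 1: (1000/2325)²·(1 − 105/1000)·0.686·0.314/104 = 0.000342924
  stratum 2: (1325/2325)²·(1 − 200/1325)·0.850·0.150/199 = 0.000176677
V̂(p̂_st) = 0.000519601; SE = √V̂ = 0.0227947

p̂_st ≈ 0.7795, SE ≈ 0.0228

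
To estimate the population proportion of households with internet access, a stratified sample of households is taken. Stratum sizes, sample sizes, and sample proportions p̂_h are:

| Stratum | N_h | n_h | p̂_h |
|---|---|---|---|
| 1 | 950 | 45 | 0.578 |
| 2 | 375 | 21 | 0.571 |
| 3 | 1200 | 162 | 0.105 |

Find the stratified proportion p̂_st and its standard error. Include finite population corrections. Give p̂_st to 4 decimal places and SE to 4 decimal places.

N = 2525; stratum weights W_h = N_h/N.
p̂_st = Σ W_h p̂_h = (950·0.578 + 375·0.571 + 1200·0.105)/2525 = 0.35217
V̂(p̂_st) = Σ W_h² (1 − n_h/N_h) p̂_h(1−p̂_h)/(n_h−1):
  stratum 1: (950/2525)²·(1 − 45/950)·0.578·0.422/44 = 0.000747544
  stratum 2: (375/2525)²·(1 − 21/375)·0.571·0.429/20 = 0.000255021
  stratum 3: (1200/2525)²·(1 − 162/1200)·0.105·0.895/161 = 0.000114036
V̂(p̂_st) = 0.0011166; SE = √V̂ = 0.0334156

p̂_st ≈ 0.3522, SE ≈ 0.0334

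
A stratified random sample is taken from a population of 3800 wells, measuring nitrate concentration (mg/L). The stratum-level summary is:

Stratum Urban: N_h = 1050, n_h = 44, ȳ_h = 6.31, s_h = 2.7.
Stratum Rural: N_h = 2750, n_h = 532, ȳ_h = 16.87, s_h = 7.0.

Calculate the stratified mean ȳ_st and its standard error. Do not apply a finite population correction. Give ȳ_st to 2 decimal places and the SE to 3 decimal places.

ȳ_st = Σ W_h ȳ_h = (1050·6.31 + 2750·16.87)/3800 = 13.95211
V̂(ȳ_st) = Σ W_h² s_h²/n_h, with W_h = N_h/N and N = 3800:
  stratum Urban: (1050/3800)²·2.7²/44 = 0.0126499
  stratum Rural: (2750/3800)²·7.0²/532 = 0.0482373
V̂(ȳ_st) = 0.0608871
SE(ȳ_st) = √0.0608871 = 0.246753

ȳ_st ≈ 13.95, SE ≈ 0.247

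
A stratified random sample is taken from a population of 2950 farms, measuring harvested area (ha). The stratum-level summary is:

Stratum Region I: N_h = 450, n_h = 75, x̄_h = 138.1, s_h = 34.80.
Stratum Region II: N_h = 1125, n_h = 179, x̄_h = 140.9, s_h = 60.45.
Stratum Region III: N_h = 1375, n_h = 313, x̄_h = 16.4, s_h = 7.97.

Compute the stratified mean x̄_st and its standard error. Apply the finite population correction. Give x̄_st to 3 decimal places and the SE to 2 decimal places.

x̄_st ≈ 82.443, SE ≈ 1.69

x̄_st = Σ W_h x̄_h = (450·138.1 + 1125·140.9 + 1375·16.4)/2950 = 82.44322
V̂(x̄_st) = Σ W_h² (1 − n_h/N_h) s_h²/n_h, with W_h = N_h/N and N = 2950:
  stratum Region I: (450/2950)²·(1 − 75/450)·34.80²/75 = 0.31311
  stratum Region II: (1125/2950)²·(1 − 179/1125)·60.45²/179 = 2.49654
  stratum Region III: (1375/2950)²·(1 − 313/1375)·7.97²/313 = 0.034053
V̂(x̄_st) = 2.84371
SE(x̄_st) = √2.84371 = 1.68633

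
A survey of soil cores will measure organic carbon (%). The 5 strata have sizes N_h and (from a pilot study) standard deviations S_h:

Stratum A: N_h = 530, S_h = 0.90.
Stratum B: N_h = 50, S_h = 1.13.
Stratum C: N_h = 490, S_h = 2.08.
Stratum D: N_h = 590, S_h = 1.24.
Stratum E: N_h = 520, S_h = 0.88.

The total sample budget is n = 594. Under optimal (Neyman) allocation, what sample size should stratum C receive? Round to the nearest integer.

Neyman allocation: n_h = n · N_h S_h / Σ N_i S_i, with n = 594.
  stratum A: N_h·S_h = 530·0.90 = 477.00
  stratum B: N_h·S_h = 50·1.13 = 56.50
  stratum C: N_h·S_h = 490·2.08 = 1019.20
  stratum D: N_h·S_h = 590·1.24 = 731.60
  stratum E: N_h·S_h = 520·0.88 = 457.60
Σ N_h S_h = 2741.90
n for stratum C = 594·1019.20/2741.90 = 220.798 → 221

221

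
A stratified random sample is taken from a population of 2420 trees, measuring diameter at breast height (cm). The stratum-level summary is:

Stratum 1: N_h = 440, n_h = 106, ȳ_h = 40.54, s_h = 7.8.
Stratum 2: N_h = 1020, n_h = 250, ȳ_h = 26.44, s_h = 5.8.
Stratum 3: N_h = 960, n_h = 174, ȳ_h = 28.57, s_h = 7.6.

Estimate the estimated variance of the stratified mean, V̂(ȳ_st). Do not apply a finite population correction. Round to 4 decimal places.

V̂(ȳ_st) = Σ W_h² s_h²/n_h, with W_h = N_h/N and N = 2420:
  stratum 1: (440/2420)²·7.8²/106 = 0.018974
  stratum 2: (1020/2420)²·5.8²/250 = 0.0239048
  stratum 3: (960/2420)²·7.6²/174 = 0.0522384
V̂(ȳ_st) = 0.0951172

V̂(ȳ_st) ≈ 0.0951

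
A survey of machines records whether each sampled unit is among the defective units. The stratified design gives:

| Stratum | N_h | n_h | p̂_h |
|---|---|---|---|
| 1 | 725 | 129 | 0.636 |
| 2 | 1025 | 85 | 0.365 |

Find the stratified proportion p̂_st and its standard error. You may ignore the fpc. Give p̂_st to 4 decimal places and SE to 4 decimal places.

N = 1750; stratum weights W_h = N_h/N.
p̂_st = Σ W_h p̂_h = (725·0.636 + 1025·0.365)/1750 = 0.47727
V̂(p̂_st) = Σ W_h² p̂_h(1−p̂_h)/(n_h−1):
  stratum 1: (725/1750)²·0.636·0.364/128 = 0.000310419
  stratum 2: (1025/1750)²·0.365·0.635/84 = 0.000946584
V̂(p̂_st) = 0.001257; SE = √V̂ = 0.0354542

p̂_st ≈ 0.4773, SE ≈ 0.0355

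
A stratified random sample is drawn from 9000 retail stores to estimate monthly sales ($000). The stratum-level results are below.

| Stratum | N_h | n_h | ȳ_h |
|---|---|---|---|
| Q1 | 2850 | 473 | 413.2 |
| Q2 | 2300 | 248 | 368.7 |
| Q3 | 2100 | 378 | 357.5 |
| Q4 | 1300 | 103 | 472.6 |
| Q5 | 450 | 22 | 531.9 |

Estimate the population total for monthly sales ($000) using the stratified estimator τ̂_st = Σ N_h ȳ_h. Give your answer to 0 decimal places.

τ̂_st = Σ N_h ȳ_h = 2850·413.2 + 2300·368.7 + 2100·357.5 + 1300·472.6 + 450·531.9 = 3630115

τ̂_st ≈ 3630115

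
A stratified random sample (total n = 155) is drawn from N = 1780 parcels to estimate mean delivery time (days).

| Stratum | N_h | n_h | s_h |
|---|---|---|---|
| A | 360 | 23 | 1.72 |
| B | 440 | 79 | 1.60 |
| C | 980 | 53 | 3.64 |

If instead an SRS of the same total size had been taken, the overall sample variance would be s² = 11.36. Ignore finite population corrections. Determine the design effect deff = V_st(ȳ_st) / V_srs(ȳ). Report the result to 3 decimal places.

deff ≈ 1.133

V̂(ȳ_st) = Σ W_h² s_h²/n_h, with W_h = N_h/N and N = 1780:
  stratum A: (360/1780)²·1.72²/23 = 0.00526131
  stratum B: (440/1780)²·1.60²/79 = 0.00198006
  stratum C: (980/1780)²·3.64²/53 = 0.0757773
V_st = 0.0830187
V_srs = s²/n = 11.36/155 = 0.0732903
deff = V_st / V_srs = 0.0830187/0.0732903 = 1.1327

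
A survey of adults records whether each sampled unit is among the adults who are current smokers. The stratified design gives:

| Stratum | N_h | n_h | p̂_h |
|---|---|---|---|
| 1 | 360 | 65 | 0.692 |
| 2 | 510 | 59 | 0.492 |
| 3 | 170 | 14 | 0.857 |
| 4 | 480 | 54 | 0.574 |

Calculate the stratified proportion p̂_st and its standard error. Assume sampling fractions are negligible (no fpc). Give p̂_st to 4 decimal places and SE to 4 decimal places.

p̂_st ≈ 0.6061, SE ≈ 0.0354

N = 1520; stratum weights W_h = N_h/N.
p̂_st = Σ W_h p̂_h = (360·0.692 + 510·0.492 + 170·0.857 + 480·0.574)/1520 = 0.60609
V̂(p̂_st) = Σ W_h² p̂_h(1−p̂_h)/(n_h−1):
  stratum 1: (360/1520)²·0.692·0.308/64 = 0.000186808
  stratum 2: (510/1520)²·0.492·0.508/58 = 0.000485125
  stratum 3: (170/1520)²·0.857·0.143/13 = 0.000117919
  stratum 4: (480/1520)²·0.574·0.426/53 = 0.000460088
V̂(p̂_st) = 0.00124994; SE = √V̂ = 0.0353545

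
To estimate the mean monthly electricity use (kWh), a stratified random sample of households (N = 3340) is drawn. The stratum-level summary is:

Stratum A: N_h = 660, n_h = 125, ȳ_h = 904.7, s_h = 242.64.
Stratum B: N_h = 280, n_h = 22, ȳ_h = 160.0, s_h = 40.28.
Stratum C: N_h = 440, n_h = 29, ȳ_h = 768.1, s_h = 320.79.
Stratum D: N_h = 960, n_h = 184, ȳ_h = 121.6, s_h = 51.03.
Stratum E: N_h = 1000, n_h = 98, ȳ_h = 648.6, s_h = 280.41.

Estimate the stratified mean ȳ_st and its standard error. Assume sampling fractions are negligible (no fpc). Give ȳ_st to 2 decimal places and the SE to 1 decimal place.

ȳ_st = Σ W_h ȳ_h = (660·904.7 + 280·160.0 + 440·768.1 + 960·121.6 + 1000·648.6)/3340 = 522.51557
V̂(ȳ_st) = Σ W_h² s_h²/n_h, with W_h = N_h/N and N = 3340:
  stratum A: (660/3340)²·242.64²/125 = 18.3912
  stratum B: (280/3340)²·40.28²/22 = 0.518298
  stratum C: (440/3340)²·320.79²/29 = 61.5823
  stratum D: (960/3340)²·51.03²/184 = 1.16918
  stratum E: (1000/3340)²·280.41²/98 = 71.923
V̂(ȳ_st) = 153.584
SE(ȳ_st) = √153.584 = 12.3929

ȳ_st ≈ 522.52, SE ≈ 12.4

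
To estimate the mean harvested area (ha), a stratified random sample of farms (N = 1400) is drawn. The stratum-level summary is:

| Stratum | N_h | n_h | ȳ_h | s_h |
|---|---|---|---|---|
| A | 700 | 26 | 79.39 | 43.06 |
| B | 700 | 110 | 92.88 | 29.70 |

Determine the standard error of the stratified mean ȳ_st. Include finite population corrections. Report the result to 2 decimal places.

SE(ȳ_st) ≈ 4.34

V̂(ȳ_st) = Σ W_h² (1 − n_h/N_h) s_h²/n_h, with W_h = N_h/N and N = 1400:
  stratum A: (700/1400)²·(1 − 26/700)·43.06²/26 = 17.1663
  stratum B: (700/1400)²·(1 − 110/700)·29.70²/110 = 1.68972
V̂(ȳ_st) = 18.856
SE(ȳ_st) = √18.856 = 4.34235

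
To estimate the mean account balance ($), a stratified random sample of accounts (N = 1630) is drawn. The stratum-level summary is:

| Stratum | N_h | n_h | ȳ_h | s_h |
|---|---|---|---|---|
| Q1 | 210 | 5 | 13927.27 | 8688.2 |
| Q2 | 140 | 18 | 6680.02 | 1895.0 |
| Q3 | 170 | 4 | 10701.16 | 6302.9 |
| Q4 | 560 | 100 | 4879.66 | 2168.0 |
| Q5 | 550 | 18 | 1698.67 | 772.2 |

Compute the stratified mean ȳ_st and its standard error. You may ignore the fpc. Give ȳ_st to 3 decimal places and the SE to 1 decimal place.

ȳ_st ≈ 5733.745, SE ≈ 607.8

ȳ_st = Σ W_h ȳ_h = (210·13927.27 + 140·6680.02 + 170·10701.16 + 560·4879.66 + 550·1698.67)/1630 = 5733.74528
V̂(ȳ_st) = Σ W_h² s_h²/n_h, with W_h = N_h/N and N = 1630:
  stratum Q1: (210/1630)²·8688.2²/5 = 250584
  stratum Q2: (140/1630)²·1895.0²/18 = 1471.73
  stratum Q3: (170/1630)²·6302.9²/4 = 108030
  stratum Q4: (560/1630)²·2168.0²/100 = 5547.78
  stratum Q5: (550/1630)²·772.2²/18 = 3771.7
V̂(ȳ_st) = 369405
SE(ȳ_st) = √369405 = 607.787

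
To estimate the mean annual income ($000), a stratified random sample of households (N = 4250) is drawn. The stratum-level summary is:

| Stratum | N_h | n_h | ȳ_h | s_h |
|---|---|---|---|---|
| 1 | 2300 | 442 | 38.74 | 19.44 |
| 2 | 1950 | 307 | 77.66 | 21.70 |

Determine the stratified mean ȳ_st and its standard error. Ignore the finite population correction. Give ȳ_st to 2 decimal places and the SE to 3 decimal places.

ȳ_st ≈ 56.60, SE ≈ 0.757

ȳ_st = Σ W_h ȳ_h = (2300·38.74 + 1950·77.66)/4250 = 56.59741
V̂(ȳ_st) = Σ W_h² s_h²/n_h, with W_h = N_h/N and N = 4250:
  stratum 1: (2300/4250)²·19.44²/442 = 0.250408
  stratum 2: (1950/4250)²·21.70²/307 = 0.322903
V̂(ȳ_st) = 0.573311
SE(ȳ_st) = √0.573311 = 0.757173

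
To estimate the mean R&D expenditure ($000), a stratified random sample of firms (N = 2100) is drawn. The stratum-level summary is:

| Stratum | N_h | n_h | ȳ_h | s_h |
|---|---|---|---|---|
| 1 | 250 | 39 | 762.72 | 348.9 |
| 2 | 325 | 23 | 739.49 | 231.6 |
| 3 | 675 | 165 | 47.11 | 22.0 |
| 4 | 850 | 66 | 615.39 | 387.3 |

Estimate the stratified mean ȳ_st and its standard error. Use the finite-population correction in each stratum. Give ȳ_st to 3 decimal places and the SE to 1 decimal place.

ȳ_st = Σ W_h ȳ_h = (250·762.72 + 325·739.49 + 675·47.11 + 850·615.39)/2100 = 469.47381
V̂(ȳ_st) = Σ W_h² (1 − n_h/N_h) s_h²/n_h, with W_h = N_h/N and N = 2100:
  stratum 1: (250/2100)²·(1 − 39/250)·348.9²/39 = 37.3354
  stratum 2: (325/2100)²·(1 − 23/325)·231.6²/23 = 51.904
  stratum 3: (675/2100)²·(1 − 165/675)·22.0²/165 = 0.22898
  stratum 4: (850/2100)²·(1 − 66/850)·387.3²/66 = 343.437
V̂(ȳ_st) = 432.906
SE(ȳ_st) = √432.906 = 20.8064

ȳ_st ≈ 469.474, SE ≈ 20.8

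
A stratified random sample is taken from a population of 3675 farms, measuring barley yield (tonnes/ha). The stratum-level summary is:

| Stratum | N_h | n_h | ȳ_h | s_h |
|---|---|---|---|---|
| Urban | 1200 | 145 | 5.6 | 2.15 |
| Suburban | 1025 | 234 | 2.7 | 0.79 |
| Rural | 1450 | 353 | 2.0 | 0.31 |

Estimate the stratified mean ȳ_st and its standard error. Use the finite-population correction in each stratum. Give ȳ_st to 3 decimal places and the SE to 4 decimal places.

ȳ_st = Σ W_h ȳ_h = (1200·5.6 + 1025·2.7 + 1450·2.0)/3675 = 3.37075
V̂(ȳ_st) = Σ W_h² (1 − n_h/N_h) s_h²/n_h, with W_h = N_h/N and N = 3675:
  stratum Urban: (1200/3675)²·(1 − 145/1200)·2.15²/145 = 0.00298833
  stratum Suburban: (1025/3675)²·(1 − 234/1025)·0.79²/234 = 0.000160112
  stratum Rural: (1450/3675)²·(1 − 353/1450)·0.31²/353 = 3.20633e-05
V̂(ȳ_st) = 0.0031805
SE(ȳ_st) = √0.0031805 = 0.0563959

ȳ_st ≈ 3.371, SE ≈ 0.0564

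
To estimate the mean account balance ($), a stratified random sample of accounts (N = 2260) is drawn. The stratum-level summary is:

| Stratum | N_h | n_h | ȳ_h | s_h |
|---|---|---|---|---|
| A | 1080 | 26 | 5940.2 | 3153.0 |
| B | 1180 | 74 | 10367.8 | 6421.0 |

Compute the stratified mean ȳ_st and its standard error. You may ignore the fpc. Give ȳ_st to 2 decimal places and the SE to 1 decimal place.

ȳ_st = Σ W_h ȳ_h = (1080·5940.2 + 1180·10367.8)/2260 = 8251.95575
V̂(ȳ_st) = Σ W_h² s_h²/n_h, with W_h = N_h/N and N = 2260:
  stratum A: (1080/2260)²·3153.0²/26 = 87318.3
  stratum B: (1180/2260)²·6421.0²/74 = 151887
V̂(ȳ_st) = 239205
SE(ȳ_st) = √239205 = 489.086

ȳ_st ≈ 8251.96, SE ≈ 489.1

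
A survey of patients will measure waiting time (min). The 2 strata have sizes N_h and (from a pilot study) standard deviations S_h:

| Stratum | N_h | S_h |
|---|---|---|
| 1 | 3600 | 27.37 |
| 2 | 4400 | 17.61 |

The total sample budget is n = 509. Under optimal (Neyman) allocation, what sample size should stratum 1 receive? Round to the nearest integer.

Neyman allocation: n_h = n · N_h S_h / Σ N_i S_i, with n = 509.
  stratum 1: N_h·S_h = 3600·27.37 = 98532.00
  stratum 2: N_h·S_h = 4400·17.61 = 77484.00
Σ N_h S_h = 176016.00
n for stratum 1 = 509·98532.00/176016.00 = 284.933 → 285

285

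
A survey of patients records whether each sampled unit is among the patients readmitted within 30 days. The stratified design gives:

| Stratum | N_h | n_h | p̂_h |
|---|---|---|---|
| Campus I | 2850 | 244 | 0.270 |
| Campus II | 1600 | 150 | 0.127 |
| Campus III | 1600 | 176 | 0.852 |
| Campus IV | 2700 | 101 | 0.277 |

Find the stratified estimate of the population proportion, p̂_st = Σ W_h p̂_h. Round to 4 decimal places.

N = 8750; stratum weights W_h = N_h/N.
p̂_st = Σ W_h p̂_h = (2850·0.270 + 1600·0.127 + 1600·0.852 + 2700·0.277)/8750 = 0.35243

p̂_st ≈ 0.3524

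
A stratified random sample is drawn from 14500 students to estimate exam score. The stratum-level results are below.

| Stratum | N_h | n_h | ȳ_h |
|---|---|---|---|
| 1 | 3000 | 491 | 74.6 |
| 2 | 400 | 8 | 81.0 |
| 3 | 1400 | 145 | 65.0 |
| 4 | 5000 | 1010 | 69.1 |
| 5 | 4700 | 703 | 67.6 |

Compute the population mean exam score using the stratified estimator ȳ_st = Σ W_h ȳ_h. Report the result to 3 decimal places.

N = Σ N_h = 14500. Stratum weights W_h = N_h/N.
ȳ_st = (3000·74.6 + 400·81.0 + 1400·65.0 + 5000·69.1 + 4700·67.6) / 14500 = 69.68414

ȳ_st ≈ 69.684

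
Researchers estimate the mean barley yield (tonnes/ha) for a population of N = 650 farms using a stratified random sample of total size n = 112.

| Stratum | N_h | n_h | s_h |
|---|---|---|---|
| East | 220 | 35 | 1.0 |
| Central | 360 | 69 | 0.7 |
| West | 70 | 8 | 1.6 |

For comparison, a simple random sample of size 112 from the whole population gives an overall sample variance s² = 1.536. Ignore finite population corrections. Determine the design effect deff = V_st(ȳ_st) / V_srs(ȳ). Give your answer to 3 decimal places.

V̂(ȳ_st) = Σ W_h² s_h²/n_h, with W_h = N_h/N and N = 650:
  stratum East: (220/650)²·1.0²/35 = 0.00327303
  stratum Central: (360/650)²·0.7²/69 = 0.00217834
  stratum West: (70/650)²·1.6²/8 = 0.00371124
V_st = 0.00916262
V_srs = s²/n = 1.536/112 = 0.0137143
deff = V_st / V_srs = 0.00916262/0.0137143 = 0.6681

deff ≈ 0.668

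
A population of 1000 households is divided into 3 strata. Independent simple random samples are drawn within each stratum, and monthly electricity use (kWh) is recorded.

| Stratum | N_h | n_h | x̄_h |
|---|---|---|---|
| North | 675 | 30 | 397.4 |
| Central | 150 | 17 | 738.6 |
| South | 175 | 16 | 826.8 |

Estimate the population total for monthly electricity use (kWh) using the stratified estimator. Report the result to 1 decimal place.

τ̂_st = Σ N_h x̄_h = 675·397.4 + 150·738.6 + 175·826.8 = 523725.0

τ̂_st ≈ 523725.0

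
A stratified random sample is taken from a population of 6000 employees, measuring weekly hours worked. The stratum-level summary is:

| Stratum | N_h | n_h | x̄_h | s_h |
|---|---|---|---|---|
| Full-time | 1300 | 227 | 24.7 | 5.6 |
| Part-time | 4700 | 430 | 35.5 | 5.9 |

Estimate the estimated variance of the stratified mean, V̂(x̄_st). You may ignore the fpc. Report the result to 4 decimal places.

V̂(x̄_st) = Σ W_h² s_h²/n_h, with W_h = N_h/N and N = 6000:
  stratum Full-time: (1300/6000)²·5.6²/227 = 0.00648536
  stratum Part-time: (4700/6000)²·5.9²/430 = 0.049674
V̂(x̄_st) = 0.0561593

V̂(x̄_st) ≈ 0.0562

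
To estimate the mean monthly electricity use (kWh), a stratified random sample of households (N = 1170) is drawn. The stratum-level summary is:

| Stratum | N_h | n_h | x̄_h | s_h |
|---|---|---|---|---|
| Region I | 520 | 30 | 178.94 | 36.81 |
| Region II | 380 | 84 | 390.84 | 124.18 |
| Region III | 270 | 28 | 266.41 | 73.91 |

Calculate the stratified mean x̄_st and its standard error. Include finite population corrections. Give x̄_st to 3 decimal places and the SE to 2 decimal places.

x̄_st ≈ 267.948, SE ≈ 5.73

x̄_st = Σ W_h x̄_h = (520·178.94 + 380·390.84 + 270·266.41)/1170 = 267.94761
V̂(x̄_st) = Σ W_h² (1 − n_h/N_h) s_h²/n_h, with W_h = N_h/N and N = 1170:
  stratum Region I: (520/1170)²·(1 − 30/520)·36.81²/30 = 8.40694
  stratum Region II: (380/1170)²·(1 − 84/380)·124.18²/84 = 15.0844
  stratum Region III: (270/1170)²·(1 − 28/270)·73.91²/28 = 9.31227
V̂(x̄_st) = 32.8036
SE(x̄_st) = √32.8036 = 5.72744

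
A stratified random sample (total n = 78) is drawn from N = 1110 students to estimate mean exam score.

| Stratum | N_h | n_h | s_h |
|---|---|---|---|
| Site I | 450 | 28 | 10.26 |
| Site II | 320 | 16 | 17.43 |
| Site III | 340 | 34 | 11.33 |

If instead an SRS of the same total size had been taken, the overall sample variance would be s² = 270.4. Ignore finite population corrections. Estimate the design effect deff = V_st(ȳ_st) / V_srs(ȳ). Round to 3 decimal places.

V̂(ȳ_st) = Σ W_h² s_h²/n_h, with W_h = N_h/N and N = 1110:
  stratum Site I: (450/1110)²·10.26²/28 = 0.617897
  stratum Site II: (320/1110)²·17.43²/16 = 1.57808
  stratum Site III: (340/1110)²·11.33²/34 = 0.354236
V_st = 2.55021
V_srs = s²/n = 270.4/78 = 3.46667
deff = V_st / V_srs = 2.55021/3.46667 = 0.7356

deff ≈ 0.736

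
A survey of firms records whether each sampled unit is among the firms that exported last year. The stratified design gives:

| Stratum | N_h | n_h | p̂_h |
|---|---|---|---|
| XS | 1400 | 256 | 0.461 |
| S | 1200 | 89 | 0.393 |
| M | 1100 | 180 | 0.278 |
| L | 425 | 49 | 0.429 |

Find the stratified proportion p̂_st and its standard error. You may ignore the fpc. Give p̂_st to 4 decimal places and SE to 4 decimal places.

p̂_st ≈ 0.3891, SE ≈ 0.0218

N = 4125; stratum weights W_h = N_h/N.
p̂_st = Σ W_h p̂_h = (1400·0.461 + 1200·0.393 + 1100·0.278 + 425·0.429)/4125 = 0.38912
V̂(p̂_st) = Σ W_h² p̂_h(1−p̂_h)/(n_h−1):
  stratum XS: (1400/4125)²·0.461·0.539/255 = 0.000112243
  stratum S: (1200/4125)²·0.393·0.607/88 = 0.00022941
  stratum M: (1100/4125)²·0.278·0.722/179 = 7.97382e-05
  stratum L: (425/4125)²·0.429·0.571/48 = 5.41729e-05
V̂(p̂_st) = 0.000475564; SE = √V̂ = 0.0218074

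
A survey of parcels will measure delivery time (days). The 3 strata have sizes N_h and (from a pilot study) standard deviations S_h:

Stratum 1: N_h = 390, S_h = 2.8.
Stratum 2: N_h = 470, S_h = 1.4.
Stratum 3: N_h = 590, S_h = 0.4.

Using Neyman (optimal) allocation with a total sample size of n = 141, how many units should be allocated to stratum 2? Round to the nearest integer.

Neyman allocation: n_h = n · N_h S_h / Σ N_i S_i, with n = 141.
  stratum 1: N_h·S_h = 390·2.8 = 1092.00
  stratum 2: N_h·S_h = 470·1.4 = 658.00
  stratum 3: N_h·S_h = 590·0.4 = 236.00
Σ N_h S_h = 1986.00
n for stratum 2 = 141·658.00/1986.00 = 46.716 → 47

47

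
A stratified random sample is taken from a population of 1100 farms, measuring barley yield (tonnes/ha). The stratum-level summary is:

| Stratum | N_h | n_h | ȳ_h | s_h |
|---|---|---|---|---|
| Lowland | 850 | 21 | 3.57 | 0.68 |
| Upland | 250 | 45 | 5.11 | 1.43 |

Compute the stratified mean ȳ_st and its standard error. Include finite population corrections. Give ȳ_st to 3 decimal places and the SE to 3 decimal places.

ȳ_st ≈ 3.920, SE ≈ 0.121

ȳ_st = Σ W_h ȳ_h = (850·3.57 + 250·5.11)/1100 = 3.92000
V̂(ȳ_st) = Σ W_h² (1 − n_h/N_h) s_h²/n_h, with W_h = N_h/N and N = 1100:
  stratum Lowland: (850/1100)²·(1 − 21/850)·0.68²/21 = 0.0128229
  stratum Upland: (250/1100)²·(1 − 45/250)·1.43²/45 = 0.00192472
V̂(ȳ_st) = 0.0147476
SE(ȳ_st) = √0.0147476 = 0.12144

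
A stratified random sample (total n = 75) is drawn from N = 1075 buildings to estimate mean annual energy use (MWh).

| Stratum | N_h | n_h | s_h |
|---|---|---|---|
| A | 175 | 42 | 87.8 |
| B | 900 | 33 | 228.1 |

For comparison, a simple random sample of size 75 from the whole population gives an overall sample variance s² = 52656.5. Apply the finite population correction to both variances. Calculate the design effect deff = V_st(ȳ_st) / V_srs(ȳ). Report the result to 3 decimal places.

V̂(ȳ_st) = Σ W_h² (1 − n_h/N_h) s_h²/n_h, with W_h = N_h/N and N = 1075:
  stratum A: (175/1075)²·(1 − 42/175)·87.8²/42 = 3.69669
  stratum B: (900/1075)²·(1 − 33/900)·228.1²/33 = 1064.59
V_st = 1068.28
V_srs = (1 − 75/1075)·52656.5/75 = 653.104
deff = V_st / V_srs = 1068.28/653.104 = 1.6357

deff ≈ 1.636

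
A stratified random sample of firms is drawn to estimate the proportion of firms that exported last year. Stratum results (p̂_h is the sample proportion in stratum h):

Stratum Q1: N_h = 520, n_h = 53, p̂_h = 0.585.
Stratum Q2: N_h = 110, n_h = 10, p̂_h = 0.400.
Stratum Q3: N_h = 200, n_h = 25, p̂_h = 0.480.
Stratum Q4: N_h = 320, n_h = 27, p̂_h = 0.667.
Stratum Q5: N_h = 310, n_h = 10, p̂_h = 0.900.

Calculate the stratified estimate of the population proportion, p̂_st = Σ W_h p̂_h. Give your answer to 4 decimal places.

p̂_st ≈ 0.6415

N = 1460; stratum weights W_h = N_h/N.
p̂_st = Σ W_h p̂_h = (520·0.585 + 110·0.400 + 200·0.480 + 320·0.667 + 310·0.900)/1460 = 0.64153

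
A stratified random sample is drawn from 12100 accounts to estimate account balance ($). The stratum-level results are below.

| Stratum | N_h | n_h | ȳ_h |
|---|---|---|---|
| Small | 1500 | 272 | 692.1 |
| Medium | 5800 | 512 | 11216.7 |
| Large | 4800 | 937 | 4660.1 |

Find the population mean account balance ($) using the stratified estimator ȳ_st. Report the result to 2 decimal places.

ȳ_st ≈ 7311.03

N = Σ N_h = 12100. Stratum weights W_h = N_h/N.
ȳ_st = (1500·692.1 + 5800·11216.7 + 4800·4660.1) / 12100 = 7311.0322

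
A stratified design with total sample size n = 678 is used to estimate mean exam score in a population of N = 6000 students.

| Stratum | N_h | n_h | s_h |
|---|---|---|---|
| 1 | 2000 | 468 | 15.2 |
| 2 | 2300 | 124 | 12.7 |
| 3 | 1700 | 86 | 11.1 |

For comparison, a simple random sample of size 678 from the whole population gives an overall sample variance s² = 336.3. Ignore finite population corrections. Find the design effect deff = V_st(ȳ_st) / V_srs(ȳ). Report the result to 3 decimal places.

V̂(ȳ_st) = Σ W_h² s_h²/n_h, with W_h = N_h/N and N = 6000:
  stratum 1: (2000/6000)²·15.2²/468 = 0.0548528
  stratum 2: (2300/6000)²·12.7²/124 = 0.191134
  stratum 3: (1700/6000)²·11.1²/86 = 0.115012
V_st = 0.360999
V_srs = s²/n = 336.3/678 = 0.496018
deff = V_st / V_srs = 0.360999/0.496018 = 0.7278

deff ≈ 0.728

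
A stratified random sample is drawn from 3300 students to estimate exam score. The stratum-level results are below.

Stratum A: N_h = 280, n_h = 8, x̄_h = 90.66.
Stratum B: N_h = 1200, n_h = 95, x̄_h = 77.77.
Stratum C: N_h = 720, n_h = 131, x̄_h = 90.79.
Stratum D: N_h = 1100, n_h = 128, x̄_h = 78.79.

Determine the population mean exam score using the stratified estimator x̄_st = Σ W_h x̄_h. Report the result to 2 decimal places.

N = Σ N_h = 3300. Stratum weights W_h = N_h/N.
x̄_st = (280·90.66 + 1200·77.77 + 720·90.79 + 1100·78.79) / 3300 = 82.0444

x̄_st ≈ 82.04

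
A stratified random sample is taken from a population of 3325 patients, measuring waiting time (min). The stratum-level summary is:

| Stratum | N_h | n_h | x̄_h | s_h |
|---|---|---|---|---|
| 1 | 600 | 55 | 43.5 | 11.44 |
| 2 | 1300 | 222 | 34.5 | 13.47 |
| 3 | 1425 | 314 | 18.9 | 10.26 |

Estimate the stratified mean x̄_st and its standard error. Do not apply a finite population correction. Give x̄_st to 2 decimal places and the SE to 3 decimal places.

x̄_st ≈ 29.44, SE ≈ 0.514

x̄_st = Σ W_h x̄_h = (600·43.5 + 1300·34.5 + 1425·18.9)/3325 = 29.43835
V̂(x̄_st) = Σ W_h² s_h²/n_h, with W_h = N_h/N and N = 3325:
  stratum 1: (600/3325)²·11.44²/55 = 0.0774834
  stratum 2: (1300/3325)²·13.47²/222 = 0.124935
  stratum 3: (1425/3325)²·10.26²/314 = 0.061576
V̂(x̄_st) = 0.263995
SE(x̄_st) = √0.263995 = 0.513804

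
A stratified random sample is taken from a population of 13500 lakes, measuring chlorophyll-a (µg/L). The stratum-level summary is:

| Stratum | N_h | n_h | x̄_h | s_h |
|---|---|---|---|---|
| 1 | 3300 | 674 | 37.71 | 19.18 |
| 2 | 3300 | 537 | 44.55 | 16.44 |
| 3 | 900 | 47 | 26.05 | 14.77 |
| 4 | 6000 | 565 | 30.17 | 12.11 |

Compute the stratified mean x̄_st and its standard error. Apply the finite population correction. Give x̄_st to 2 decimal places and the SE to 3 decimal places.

x̄_st = Σ W_h x̄_h = (3300·37.71 + 3300·44.55 + 900·26.05 + 6000·30.17)/13500 = 35.25356
V̂(x̄_st) = Σ W_h² (1 − n_h/N_h) s_h²/n_h, with W_h = N_h/N and N = 13500:
  stratum 1: (3300/13500)²·(1 − 674/3300)·19.18²/674 = 0.0259525
  stratum 2: (3300/13500)²·(1 − 537/3300)·16.44²/537 = 0.0251801
  stratum 3: (900/13500)²·(1 − 47/900)·14.77²/47 = 0.0195518
  stratum 4: (6000/13500)²·(1 − 565/6000)·12.11²/565 = 0.0464433
V̂(x̄_st) = 0.117128
SE(x̄_st) = √0.117128 = 0.342239

x̄_st ≈ 35.25, SE ≈ 0.342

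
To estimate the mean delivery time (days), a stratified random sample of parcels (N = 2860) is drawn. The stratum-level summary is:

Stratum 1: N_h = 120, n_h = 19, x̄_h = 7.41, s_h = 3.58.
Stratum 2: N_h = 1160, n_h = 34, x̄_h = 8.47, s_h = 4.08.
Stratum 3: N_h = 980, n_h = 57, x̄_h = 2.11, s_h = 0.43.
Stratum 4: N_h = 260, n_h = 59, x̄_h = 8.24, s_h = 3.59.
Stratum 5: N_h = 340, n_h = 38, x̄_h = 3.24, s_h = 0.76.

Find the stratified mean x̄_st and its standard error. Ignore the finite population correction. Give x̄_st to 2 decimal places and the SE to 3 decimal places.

x̄_st ≈ 5.60, SE ≈ 0.290

x̄_st = Σ W_h x̄_h = (120·7.41 + 1160·8.47 + 980·2.11 + 260·8.24 + 340·3.24)/2860 = 5.60357
V̂(x̄_st) = Σ W_h² s_h²/n_h, with W_h = N_h/N and N = 2860:
  stratum 1: (120/2860)²·3.58²/19 = 0.00118753
  stratum 2: (1160/2860)²·4.08²/34 = 0.0805425
  stratum 3: (980/2860)²·0.43²/57 = 0.000380875
  stratum 4: (260/2860)²·3.59²/59 = 0.00180531
  stratum 5: (340/2860)²·0.76²/38 = 0.000214817
V̂(x̄_st) = 0.0841311
SE(x̄_st) = √0.0841311 = 0.290054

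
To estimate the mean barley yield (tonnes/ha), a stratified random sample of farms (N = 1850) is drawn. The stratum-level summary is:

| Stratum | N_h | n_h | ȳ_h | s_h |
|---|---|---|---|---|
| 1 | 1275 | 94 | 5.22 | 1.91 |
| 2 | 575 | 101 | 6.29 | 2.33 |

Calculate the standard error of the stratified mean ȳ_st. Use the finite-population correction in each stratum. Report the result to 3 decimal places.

V̂(ȳ_st) = Σ W_h² (1 − n_h/N_h) s_h²/n_h, with W_h = N_h/N and N = 1850:
  stratum 1: (1275/1850)²·(1 − 94/1275)·1.91²/94 = 0.0170748
  stratum 2: (575/1850)²·(1 − 101/575)·2.33²/101 = 0.00428049
V̂(ȳ_st) = 0.0213553
SE(ȳ_st) = √0.0213553 = 0.146134

SE(ȳ_st) ≈ 0.146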